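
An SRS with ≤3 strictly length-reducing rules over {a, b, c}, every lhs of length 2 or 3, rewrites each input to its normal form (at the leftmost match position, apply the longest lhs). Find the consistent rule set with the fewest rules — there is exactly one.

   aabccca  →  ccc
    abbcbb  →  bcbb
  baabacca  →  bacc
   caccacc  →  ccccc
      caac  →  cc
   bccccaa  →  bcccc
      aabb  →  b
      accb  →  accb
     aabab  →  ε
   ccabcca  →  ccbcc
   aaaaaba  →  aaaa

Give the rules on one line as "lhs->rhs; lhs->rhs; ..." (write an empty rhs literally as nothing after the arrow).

  | aabccca => ccca => ccc
  | abbcbb => bcbb
  | baabacca => bacca => bacc
  | caccacc => cccacc => ccccc

aab->; ab->; ca->c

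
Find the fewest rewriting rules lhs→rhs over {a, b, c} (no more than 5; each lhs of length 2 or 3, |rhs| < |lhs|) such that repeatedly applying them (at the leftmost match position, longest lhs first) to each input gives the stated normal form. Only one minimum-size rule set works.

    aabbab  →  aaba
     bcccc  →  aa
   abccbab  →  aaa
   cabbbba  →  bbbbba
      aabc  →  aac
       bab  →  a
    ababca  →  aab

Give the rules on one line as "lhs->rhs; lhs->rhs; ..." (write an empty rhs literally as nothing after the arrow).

  | aabbab => aaba
  | bcccc => cccc => acc => aa
  | abccbab => accbab => aabab => aaa
  | cabbbba => bbbbba

bab->a; bc->c; ca->b; cc->a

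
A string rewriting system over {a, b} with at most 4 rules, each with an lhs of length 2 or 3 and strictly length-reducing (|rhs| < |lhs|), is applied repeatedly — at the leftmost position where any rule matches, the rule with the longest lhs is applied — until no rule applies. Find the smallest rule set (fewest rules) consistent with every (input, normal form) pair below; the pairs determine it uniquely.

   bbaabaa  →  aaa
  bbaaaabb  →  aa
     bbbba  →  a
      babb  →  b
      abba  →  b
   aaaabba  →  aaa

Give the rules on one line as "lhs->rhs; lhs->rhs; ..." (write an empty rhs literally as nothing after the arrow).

  | bbaabaa => aabaa => aaa
  | bbaaaabb => aaaabb => aaab => aa
  | bbbba => bba => a
  | babb => bbb => b

ab->; ba->b; bb->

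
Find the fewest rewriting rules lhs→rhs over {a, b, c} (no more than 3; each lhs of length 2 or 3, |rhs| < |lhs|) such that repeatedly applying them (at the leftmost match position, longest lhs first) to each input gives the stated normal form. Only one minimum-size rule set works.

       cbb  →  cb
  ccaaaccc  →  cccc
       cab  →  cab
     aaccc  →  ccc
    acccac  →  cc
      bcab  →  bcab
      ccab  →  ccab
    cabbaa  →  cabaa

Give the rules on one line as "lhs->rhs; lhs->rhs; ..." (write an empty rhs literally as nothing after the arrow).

aac->c; ac->; bb->b

  | cbb => cb
  | ccaaaccc => ccaccc => cccc
  | cab
  | aaccc => ccc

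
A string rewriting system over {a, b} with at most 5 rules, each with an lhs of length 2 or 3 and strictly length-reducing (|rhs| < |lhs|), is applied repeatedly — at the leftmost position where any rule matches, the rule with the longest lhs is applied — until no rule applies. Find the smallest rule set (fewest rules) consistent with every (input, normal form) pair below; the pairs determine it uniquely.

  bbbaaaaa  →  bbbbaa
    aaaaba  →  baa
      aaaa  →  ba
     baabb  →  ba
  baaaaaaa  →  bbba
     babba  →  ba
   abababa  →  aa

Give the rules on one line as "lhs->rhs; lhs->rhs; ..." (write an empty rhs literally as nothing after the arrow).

  | bbbaaaaa => bbbbaa
  | aaaaba => baba => baa
  | aaaa => ba
  | baabb => bab => ba

aaa->b; aab->a; ab->a; abb->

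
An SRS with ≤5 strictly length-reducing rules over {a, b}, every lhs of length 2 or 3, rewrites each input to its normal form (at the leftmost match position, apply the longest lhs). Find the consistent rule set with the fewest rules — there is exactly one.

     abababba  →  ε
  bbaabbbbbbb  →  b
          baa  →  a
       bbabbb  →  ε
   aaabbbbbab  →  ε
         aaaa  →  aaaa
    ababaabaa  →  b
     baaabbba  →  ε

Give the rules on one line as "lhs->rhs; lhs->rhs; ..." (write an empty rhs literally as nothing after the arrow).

ab->; aba->b; ba->; bb->

  | abababba => bbabba => abba => ba => ε
  | bbaabbbbbbb => aabbbbbbb => abbbbbb => bbbbb => bbb => b
  | baa => a
  | bbabbb => abbb => bb => ε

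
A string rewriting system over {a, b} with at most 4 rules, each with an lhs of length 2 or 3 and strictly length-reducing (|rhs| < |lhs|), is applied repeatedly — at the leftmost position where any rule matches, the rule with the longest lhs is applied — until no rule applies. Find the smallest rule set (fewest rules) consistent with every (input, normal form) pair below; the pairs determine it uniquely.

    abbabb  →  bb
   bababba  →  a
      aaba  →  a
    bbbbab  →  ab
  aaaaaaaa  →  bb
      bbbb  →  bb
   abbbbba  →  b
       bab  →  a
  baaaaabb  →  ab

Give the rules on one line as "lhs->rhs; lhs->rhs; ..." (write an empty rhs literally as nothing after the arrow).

  | abbabb => aabb => bbb => bb
  | bababba => aabba => bbba => bba => a
  | aaba => bba => a
  | bbbbab => bbbab => bbab => ab

aa->b; bab->a; bba->a; bbb->bb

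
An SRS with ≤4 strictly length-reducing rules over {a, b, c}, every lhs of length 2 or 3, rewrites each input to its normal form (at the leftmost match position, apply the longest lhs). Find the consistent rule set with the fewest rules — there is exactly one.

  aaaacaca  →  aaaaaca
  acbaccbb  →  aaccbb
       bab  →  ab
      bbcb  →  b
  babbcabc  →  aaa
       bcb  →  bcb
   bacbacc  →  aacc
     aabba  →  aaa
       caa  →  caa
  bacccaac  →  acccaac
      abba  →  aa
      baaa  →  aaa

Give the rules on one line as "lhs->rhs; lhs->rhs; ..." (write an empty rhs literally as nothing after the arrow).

abc->aa; ba->a; bbc->; cac->ac

  | aaaacaca => aaaaaca
  | acbaccbb => acaccbb => aaccbb
  | bab => ab
  | bbcb => b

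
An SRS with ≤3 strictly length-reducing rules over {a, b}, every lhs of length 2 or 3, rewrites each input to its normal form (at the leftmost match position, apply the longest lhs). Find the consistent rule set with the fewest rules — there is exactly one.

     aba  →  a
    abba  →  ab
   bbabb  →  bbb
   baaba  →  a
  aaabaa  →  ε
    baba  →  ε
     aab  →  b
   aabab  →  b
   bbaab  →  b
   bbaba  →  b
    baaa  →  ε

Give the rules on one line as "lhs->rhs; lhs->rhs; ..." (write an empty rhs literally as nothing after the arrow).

aa->; ba->

  | aba => a
  | abba => ab
  | bbabb => bbb
  | baaba => aba => a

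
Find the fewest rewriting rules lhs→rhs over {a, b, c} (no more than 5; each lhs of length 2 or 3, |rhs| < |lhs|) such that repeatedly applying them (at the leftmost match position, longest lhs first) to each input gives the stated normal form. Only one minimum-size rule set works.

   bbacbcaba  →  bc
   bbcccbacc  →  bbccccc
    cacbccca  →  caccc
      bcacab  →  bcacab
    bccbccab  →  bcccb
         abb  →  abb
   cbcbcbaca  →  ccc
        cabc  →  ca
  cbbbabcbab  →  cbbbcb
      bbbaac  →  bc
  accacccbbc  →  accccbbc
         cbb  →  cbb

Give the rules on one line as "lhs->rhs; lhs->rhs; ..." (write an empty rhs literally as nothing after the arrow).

abc->a; ba->; cbc->cc; cca->c

  | bbacbcaba => bcbcaba => bccaba => bcba => bc
  | bbcccbacc => bbccccc
  | cacbccca => cacccca => caccc
  | bcacab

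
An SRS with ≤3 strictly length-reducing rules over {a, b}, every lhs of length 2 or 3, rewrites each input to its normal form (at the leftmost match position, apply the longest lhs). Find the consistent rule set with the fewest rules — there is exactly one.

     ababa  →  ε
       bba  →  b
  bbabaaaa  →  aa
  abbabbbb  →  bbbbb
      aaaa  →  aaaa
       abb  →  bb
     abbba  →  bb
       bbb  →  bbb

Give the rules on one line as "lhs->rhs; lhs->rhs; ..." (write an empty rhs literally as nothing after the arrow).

  | ababa => baba => ba => ε
  | bba => b
  | bbabaaaa => bbaaaa => baaa => aa
  | abbabbbb => bbabbbb => bbbbb

ab->b; ba->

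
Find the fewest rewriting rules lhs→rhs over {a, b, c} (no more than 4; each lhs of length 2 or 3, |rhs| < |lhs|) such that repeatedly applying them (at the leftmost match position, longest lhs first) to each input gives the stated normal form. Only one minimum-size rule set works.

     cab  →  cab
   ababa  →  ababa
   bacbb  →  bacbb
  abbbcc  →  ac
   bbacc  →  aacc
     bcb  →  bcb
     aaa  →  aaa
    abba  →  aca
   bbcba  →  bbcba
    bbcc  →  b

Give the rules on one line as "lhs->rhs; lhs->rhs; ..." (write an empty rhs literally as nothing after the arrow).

  | cab
  | ababa
  | bacbb
  | abbbcc => acbcc => ac

abb->ac; bba->aa; bcc->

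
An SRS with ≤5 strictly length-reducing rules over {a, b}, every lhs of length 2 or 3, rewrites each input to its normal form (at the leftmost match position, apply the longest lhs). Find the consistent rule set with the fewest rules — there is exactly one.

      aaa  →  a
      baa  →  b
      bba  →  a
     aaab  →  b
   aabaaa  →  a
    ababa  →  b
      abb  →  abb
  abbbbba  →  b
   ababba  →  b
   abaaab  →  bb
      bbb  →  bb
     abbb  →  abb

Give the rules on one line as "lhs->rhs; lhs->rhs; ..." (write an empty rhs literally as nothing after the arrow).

  | aaa => ba => a
  | baa => aa => b
  | bba => ba => a
  | aaab => bab => b

aa->b; ba->a; bab->b; bbb->bb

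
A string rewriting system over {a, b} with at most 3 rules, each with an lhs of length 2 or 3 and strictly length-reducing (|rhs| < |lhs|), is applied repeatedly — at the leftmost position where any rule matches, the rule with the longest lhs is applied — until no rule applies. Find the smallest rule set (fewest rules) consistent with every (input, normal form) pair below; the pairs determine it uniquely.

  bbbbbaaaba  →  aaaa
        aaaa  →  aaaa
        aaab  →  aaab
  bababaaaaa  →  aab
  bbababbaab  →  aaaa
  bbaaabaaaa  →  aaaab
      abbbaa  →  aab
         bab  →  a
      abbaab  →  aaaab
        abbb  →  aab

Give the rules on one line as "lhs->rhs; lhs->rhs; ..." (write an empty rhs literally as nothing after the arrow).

  | bbbbbaaaba => abbbaaaba => aabaaaba => aabaaba => aababa => aabba => aaaa
  | aaaa
  | aaab
  | bababaaaaa => bbabaaaaa => aabaaaaa => aabaaaa => aabaaa => aabaa => aaba => aab

ba->b; bb->a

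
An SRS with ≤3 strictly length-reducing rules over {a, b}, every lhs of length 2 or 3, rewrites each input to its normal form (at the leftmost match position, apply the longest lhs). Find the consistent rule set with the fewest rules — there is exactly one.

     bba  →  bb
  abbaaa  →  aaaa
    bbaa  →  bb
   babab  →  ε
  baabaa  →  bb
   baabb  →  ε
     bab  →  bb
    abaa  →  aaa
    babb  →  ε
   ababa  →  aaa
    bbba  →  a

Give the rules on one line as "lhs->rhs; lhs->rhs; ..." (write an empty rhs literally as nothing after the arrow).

ab->a; ba->b; bbb->

  | bba => bb
  | abbaaa => abaaa => aaaa
  | bbaa => bba => bb
  | babab => bbab => bbb => ε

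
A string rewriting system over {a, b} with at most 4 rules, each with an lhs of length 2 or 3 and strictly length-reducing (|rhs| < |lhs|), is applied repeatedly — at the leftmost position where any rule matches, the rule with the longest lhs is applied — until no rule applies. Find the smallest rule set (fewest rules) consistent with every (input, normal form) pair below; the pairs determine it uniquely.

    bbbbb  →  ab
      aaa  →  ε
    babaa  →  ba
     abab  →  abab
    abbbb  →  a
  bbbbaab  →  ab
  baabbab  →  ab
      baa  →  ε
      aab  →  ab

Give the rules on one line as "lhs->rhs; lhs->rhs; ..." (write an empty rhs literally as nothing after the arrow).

aa->a; aaa->; baa->; bb->a

  | bbbbb => abbb => aab => ab
  | aaa => ε
  | babaa => ba
  | abab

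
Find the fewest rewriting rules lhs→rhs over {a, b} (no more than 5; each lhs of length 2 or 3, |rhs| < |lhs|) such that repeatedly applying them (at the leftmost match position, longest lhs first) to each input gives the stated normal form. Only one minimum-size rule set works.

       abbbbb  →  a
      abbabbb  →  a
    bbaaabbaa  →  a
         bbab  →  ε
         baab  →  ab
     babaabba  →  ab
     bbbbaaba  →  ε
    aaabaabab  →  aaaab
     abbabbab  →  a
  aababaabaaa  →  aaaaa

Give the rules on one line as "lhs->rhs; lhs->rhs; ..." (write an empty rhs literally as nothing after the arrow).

  | abbbbb => abbbb => abbb => abb => a
  | abbabbb => abbbb => abbb => abb => a
  | bbaaabbaa => baabbaa => abbaa => aba => a
  | bbab => bb => ε

ba->; bb->; bba->b; bbb->bb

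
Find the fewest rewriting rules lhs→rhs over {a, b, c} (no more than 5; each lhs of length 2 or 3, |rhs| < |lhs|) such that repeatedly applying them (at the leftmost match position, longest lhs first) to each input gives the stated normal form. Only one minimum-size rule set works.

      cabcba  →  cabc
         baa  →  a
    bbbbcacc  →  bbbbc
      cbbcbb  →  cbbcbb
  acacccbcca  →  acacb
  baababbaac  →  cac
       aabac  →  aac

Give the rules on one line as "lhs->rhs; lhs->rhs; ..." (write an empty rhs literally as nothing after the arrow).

  | cabcba => cabc
  | baa => a
  | bbbbcacc => bbbbcc => bbbbc
  | cbbcbb

abb->cb; ba->; bca->b; cc->c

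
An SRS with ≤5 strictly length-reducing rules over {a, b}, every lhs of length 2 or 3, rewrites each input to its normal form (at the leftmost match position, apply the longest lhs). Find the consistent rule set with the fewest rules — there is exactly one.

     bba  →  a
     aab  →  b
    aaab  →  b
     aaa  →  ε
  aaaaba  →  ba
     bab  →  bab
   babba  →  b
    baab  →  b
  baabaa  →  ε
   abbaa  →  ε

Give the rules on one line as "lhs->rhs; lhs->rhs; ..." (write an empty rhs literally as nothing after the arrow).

aa->; aaa->aa; bb->b; bba->a

  | bba => a
  | aab => b
  | aaab => aab => b
  | aaa => aa => ε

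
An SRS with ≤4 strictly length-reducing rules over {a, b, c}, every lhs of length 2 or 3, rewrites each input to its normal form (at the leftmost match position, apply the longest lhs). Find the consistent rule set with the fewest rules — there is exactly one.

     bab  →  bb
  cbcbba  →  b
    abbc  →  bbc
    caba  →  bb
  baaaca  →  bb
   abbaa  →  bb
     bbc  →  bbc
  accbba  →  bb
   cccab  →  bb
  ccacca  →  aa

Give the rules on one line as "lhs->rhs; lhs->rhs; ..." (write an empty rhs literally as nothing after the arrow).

  | bab => bb
  | cbcbba => acbba => aaba => aba => ba => b
  | abbc => bbc
  | caba => bba => bb

ab->b; ba->b; ca->b; cb->a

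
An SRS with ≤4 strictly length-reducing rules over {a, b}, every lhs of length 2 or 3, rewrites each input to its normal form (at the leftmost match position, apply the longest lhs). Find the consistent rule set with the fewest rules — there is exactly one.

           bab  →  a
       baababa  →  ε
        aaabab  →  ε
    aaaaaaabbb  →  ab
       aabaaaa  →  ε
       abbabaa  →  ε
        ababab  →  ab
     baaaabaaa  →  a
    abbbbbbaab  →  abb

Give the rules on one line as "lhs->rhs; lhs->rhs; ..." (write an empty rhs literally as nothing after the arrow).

  | bab => a
  | baababa => baba => aa => ε
  | aaabab => abab => aa => ε
  | aaaaaaabbb => aaaaabbb => aaabbb => abbb => ab

aa->; baa->; bab->a; bbb->b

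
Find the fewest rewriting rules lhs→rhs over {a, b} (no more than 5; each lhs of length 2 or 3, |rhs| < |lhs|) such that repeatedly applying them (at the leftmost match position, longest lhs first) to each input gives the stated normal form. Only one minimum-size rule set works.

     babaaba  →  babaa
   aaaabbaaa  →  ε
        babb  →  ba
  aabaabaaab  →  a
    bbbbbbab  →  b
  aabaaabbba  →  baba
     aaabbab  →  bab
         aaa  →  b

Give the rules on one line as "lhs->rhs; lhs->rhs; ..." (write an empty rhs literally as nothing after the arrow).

  | babaaba => babaa
  | aaaabbaaa => babbaaa => baaa => bb => ε
  | babb => ba
  | aabaabaaab => aaabaaab => bbaaab => aab => a

aaa->b; aab->a; bb->; bba->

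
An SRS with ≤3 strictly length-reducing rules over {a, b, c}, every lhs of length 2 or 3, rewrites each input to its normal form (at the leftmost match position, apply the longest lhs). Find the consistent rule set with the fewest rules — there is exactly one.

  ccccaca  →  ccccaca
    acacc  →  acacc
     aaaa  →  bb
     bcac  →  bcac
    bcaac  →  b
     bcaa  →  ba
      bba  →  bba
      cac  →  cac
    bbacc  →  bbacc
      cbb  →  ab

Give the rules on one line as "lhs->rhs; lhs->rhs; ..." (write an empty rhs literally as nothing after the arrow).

aa->b; cb->a; cbc->

  | ccccaca
  | acacc
  | aaaa => baa => bb
  | bcac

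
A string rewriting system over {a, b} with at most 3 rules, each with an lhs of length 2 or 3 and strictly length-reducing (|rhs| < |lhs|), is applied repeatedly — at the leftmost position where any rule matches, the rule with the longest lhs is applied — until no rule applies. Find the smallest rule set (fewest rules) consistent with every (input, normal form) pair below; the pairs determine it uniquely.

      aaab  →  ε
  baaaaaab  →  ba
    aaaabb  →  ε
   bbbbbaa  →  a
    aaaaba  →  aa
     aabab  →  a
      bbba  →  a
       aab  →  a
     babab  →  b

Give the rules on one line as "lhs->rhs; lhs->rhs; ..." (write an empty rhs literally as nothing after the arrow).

aaa->a; ab->; bb->a

  | aaab => ab => ε
  | baaaaaab => baaaab => baab => ba
  | aaaabb => aabb => ab => ε
  | bbbbbaa => abbbaa => bbaa => aaa => a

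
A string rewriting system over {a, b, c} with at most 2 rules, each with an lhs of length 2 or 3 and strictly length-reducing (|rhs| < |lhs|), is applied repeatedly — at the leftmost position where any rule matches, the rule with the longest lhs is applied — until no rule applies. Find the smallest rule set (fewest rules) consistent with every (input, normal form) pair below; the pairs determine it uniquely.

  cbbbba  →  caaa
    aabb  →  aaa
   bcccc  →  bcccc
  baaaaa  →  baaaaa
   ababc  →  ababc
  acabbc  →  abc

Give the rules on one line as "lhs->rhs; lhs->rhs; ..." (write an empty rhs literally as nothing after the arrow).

aca->b; bb->a

  | cbbbba => cabba => caaa
  | aabb => aaa
  | bcccc
  | baaaaa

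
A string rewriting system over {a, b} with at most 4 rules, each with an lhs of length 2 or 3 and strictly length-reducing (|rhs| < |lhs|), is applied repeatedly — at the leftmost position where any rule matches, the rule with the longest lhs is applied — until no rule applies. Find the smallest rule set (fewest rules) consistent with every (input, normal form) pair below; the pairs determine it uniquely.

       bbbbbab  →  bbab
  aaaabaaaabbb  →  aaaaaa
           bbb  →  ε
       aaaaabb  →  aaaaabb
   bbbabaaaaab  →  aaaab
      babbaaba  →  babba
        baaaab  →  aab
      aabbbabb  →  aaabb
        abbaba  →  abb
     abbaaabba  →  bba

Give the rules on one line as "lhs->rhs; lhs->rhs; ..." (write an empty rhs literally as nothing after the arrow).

  | bbbbbab => bbab
  | aaaabaaaabbb => aaaaaabbb => aaaaaa
  | bbb => ε
  | aaaaabb

aba->; baa->; bbb->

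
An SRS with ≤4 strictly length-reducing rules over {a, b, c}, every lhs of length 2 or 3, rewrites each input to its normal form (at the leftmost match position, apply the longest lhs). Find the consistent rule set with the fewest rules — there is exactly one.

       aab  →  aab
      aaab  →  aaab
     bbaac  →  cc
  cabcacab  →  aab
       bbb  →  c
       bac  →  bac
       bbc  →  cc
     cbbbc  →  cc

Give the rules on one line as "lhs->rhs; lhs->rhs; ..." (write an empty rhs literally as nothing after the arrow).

bb->c; ca->c; cb->c; ccc->a

  | aab
  | aaab
  | bbaac => caac => cac => cc
  | cabcacab => cbcacab => ccacab => cccab => aab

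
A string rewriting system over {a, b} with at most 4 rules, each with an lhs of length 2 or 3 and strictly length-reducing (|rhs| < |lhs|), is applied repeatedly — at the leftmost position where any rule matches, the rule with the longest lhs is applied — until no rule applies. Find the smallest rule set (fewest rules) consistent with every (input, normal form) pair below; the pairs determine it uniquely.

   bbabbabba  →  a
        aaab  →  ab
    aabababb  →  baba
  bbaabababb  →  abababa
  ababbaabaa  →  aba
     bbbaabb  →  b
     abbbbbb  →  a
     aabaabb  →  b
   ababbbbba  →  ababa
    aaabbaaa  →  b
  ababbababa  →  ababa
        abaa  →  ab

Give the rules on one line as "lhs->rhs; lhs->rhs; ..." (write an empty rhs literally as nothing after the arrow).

aa->; bb->; bba->ab

  | bbabbabba => abbbabba => ababba => abaab => abb => a
  | aaab => ab
  | aabababb => bababb => baba
  | bbaabababb => ababababb => abababa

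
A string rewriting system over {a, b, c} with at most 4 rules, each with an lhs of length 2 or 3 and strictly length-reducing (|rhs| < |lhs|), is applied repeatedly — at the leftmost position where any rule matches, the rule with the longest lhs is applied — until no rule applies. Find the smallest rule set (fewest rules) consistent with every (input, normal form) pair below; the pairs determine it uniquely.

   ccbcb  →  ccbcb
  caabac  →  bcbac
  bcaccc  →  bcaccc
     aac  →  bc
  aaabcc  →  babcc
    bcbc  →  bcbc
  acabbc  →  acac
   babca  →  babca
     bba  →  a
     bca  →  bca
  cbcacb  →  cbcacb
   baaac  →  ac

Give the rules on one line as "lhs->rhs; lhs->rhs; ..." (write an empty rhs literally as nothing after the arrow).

aa->b; bb->; caa->bc

  | ccbcb
  | caabac => bcbac
  | bcaccc
  | aac => bc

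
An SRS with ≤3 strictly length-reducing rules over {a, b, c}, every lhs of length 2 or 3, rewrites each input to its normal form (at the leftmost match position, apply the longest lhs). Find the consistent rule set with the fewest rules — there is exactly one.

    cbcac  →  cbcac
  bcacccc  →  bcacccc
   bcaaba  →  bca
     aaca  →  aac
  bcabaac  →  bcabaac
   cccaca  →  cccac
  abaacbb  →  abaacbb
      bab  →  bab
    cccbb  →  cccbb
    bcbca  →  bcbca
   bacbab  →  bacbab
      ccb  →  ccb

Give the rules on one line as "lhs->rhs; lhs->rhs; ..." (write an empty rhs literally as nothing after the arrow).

  | cbcac
  | bcacccc
  | bcaaba => bca
  | aaca => aac

aab->; aca->ac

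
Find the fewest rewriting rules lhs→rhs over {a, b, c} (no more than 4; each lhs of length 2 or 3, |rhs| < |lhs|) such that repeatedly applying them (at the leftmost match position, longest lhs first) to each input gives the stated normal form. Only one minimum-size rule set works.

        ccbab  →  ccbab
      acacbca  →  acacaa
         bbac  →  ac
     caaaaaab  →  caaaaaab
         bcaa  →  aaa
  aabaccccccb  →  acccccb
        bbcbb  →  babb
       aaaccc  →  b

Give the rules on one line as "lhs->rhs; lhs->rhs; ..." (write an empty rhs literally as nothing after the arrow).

  | ccbab
  | acacbca => acacaa
  | bbac => bcc => ac
  | caaaaaab

aac->b; bac->cc; bc->a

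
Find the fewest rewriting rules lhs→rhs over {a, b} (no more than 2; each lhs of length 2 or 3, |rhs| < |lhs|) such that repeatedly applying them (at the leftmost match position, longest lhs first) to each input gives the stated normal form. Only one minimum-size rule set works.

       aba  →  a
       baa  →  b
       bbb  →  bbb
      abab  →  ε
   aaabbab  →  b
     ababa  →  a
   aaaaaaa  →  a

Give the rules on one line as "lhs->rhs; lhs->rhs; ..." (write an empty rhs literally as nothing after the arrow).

  | aba => a
  | baa => b
  | bbb
  | abab => ab => ε

aa->; ab->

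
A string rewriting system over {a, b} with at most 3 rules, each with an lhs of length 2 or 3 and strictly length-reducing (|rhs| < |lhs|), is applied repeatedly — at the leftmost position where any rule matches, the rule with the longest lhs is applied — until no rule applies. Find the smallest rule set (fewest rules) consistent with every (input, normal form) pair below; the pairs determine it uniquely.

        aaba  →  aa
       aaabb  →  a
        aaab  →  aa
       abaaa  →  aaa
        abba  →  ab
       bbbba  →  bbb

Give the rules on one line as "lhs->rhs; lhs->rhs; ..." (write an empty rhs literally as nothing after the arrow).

aab->a; ba->

  | aaba => aa
  | aaabb => aab => a
  | aaab => aa
  | abaaa => aaa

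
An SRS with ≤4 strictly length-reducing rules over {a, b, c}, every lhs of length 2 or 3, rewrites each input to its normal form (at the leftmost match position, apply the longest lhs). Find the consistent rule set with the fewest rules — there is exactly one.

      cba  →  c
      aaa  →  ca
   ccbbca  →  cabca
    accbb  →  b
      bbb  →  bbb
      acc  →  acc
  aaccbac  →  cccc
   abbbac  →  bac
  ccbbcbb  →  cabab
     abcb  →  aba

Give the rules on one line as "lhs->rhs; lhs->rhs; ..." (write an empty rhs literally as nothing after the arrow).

aa->c; abb->; aca->; cb->a

  | cba => aa => c
  | aaa => ca
  | ccbbca => cabca
  | accbb => acab => b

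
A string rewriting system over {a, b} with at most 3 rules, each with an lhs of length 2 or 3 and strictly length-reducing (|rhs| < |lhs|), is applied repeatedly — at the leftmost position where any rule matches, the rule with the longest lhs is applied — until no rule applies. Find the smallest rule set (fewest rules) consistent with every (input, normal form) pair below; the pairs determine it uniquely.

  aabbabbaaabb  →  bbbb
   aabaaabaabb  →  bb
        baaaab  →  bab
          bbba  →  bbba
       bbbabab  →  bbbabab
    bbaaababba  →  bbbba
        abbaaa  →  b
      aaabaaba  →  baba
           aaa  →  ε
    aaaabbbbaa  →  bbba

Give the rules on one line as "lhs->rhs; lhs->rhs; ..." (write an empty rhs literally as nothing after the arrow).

  | aabbabbaaabb => abbabbaaabb => babbaaabb => bbaaabb => bbbb
  | aabaaabaabb => abaaabaabb => abbaabb => baabb => babb => bb
  | baaaab => bab
  | bbba

aa->a; aaa->; abb->b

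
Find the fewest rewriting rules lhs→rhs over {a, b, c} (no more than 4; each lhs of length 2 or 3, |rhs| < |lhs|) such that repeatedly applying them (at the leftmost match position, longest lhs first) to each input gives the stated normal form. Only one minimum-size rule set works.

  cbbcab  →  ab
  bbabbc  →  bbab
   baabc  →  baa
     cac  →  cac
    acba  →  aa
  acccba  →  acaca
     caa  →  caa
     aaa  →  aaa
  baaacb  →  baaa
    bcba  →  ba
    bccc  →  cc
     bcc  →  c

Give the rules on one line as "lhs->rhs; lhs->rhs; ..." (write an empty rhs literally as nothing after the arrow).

bc->; cb->; ccb->ac

  | cbbcab => bcab => ab
  | bbabbc => bbab
  | baabc => baa
  | cac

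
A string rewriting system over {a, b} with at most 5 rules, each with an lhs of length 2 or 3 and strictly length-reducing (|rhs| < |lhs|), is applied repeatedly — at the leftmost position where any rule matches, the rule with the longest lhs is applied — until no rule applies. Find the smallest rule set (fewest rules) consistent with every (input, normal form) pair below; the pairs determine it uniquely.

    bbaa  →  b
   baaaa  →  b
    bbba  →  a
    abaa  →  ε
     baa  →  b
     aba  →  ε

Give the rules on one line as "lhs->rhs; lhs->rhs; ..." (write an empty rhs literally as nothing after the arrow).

aa->b; ab->; aba->ab; ba->a

  | bbaa => baa => aa => b
  | baaaa => aaaa => baa => aa => b
  | bbba => bba => ba => a
  | abaa => aba => ab => ε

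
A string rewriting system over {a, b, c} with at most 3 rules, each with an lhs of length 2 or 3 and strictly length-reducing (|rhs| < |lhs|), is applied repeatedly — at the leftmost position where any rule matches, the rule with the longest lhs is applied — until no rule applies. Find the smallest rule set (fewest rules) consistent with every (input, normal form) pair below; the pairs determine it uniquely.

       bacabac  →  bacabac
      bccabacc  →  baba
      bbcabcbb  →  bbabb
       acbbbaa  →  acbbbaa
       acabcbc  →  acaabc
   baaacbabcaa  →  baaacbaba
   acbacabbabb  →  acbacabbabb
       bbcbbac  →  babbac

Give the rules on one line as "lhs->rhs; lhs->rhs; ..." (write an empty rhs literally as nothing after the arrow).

  | bacabac
  | bccabacc => babacc => baba
  | bbcabcbb => bbbcbb => bbabb
  | acbbbaa

bca->b; bcb->ab; cc->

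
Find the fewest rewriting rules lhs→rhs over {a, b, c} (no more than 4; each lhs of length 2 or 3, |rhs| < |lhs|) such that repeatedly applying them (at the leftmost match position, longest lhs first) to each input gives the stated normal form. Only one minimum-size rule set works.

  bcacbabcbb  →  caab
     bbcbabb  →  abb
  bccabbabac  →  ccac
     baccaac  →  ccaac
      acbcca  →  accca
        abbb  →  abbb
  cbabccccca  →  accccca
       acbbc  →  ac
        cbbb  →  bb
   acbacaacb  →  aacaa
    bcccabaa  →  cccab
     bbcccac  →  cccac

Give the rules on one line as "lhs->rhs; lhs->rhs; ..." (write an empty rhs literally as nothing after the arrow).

  | bcacbabcbb => cacbabcbb => caabcbb => caacbb => caab
  | bbcbabb => bcbabb => cbabb => abb
  | bccabbabac => ccabbabac => ccabbbac => ccabbbc => ccabbc => ccabc => ccac
  | baccaac => bccaac => ccaac

ba->b; bc->c; cb->; cbc->cc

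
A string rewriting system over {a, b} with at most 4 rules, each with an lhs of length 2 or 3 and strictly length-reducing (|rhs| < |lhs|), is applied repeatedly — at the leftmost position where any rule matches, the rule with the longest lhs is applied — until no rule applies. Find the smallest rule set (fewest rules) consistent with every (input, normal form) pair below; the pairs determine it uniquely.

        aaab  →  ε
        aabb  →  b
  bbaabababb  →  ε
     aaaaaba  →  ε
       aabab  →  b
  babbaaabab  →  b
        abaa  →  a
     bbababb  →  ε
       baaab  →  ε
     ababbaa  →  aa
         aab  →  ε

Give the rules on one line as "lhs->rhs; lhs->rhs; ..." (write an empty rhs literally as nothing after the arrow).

aab->bb; ab->b; ba->; bb->

  | aaab => abb => bb => ε
  | aabb => bbb => b
  | bbaabababb => aabababb => bbababb => ababb => babb => bb => ε
  | aaaaaba => aaabba => abbba => bbba => ba => ε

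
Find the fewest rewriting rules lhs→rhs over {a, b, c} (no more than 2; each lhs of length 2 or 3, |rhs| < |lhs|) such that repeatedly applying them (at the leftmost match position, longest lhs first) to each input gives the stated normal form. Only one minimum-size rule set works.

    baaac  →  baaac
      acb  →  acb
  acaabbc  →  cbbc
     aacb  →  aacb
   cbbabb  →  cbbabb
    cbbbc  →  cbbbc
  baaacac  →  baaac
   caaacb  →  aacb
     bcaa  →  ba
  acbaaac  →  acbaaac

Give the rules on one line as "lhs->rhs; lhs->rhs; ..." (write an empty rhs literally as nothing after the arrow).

  | baaac
  | acb
  | acaabbc => aabbc => cbbc
  | aacb

aab->cb; ca->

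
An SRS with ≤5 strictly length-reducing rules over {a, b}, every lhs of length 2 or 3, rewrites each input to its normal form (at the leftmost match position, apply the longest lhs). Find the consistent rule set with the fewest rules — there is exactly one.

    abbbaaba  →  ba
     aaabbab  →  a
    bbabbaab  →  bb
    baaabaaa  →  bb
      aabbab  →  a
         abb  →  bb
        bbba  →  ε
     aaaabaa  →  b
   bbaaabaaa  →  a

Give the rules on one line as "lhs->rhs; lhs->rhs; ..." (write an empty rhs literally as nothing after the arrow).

  | abbbaaba => bbbaaba => aaaba => ba
  | aaabbab => bbab => bbb => a
  | bbabbaab => bbbbaab => abaab => baab => bb
  | baaabaaa => bbaaa => bb

aa->; aaa->; ab->b; bbb->a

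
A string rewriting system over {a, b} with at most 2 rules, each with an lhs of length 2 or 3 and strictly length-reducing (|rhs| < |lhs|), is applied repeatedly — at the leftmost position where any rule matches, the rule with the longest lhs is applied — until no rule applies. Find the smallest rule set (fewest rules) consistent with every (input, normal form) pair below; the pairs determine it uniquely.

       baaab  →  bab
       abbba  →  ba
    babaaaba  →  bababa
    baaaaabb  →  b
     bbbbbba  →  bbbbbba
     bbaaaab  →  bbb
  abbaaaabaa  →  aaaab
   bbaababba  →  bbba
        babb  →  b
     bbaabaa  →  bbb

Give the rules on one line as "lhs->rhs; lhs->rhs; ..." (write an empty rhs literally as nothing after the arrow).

  | baaab => bab
  | abbba => ba
  | babaaaba => bababa
  | baaaaabb => baaabb => babb => b

abb->; baa->b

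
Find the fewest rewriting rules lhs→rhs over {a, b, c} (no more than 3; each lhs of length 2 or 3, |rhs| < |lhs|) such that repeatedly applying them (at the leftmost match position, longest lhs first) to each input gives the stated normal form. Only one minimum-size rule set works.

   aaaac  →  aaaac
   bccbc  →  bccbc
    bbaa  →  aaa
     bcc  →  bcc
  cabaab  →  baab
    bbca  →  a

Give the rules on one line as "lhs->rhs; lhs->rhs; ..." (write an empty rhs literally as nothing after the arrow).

  | aaaac
  | bccbc
  | bbaa => aaa
  | bcc

bb->a; ca->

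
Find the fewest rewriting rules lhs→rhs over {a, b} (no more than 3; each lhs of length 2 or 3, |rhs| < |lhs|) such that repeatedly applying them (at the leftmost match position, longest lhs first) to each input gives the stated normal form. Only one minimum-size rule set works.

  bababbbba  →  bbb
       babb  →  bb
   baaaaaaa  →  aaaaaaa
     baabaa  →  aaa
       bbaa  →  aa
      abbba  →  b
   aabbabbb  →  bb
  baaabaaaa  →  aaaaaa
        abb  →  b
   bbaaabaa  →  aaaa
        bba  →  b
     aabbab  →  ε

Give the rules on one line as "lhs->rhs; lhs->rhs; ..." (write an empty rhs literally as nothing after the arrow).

  | bababbbba => babbbba => bbbba => bbb
  | babb => bb
  | baaaaaaa => aaaaaaa
  | baabaa => aabaa => aaa

ab->; ba->; baa->aa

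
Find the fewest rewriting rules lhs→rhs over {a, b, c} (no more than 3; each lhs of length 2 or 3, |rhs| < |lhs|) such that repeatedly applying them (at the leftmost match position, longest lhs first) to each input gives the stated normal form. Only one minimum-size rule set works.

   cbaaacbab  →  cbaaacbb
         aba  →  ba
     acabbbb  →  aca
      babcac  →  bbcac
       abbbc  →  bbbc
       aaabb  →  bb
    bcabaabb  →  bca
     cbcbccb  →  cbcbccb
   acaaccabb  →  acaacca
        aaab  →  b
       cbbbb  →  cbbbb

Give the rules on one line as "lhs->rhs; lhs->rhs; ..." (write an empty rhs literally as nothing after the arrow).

  | cbaaacbab => cbaaacbb
  | aba => ba
  | acabbbb => acabbb => acabb => acab => aca
  | babcac => bbcac

ab->b; cab->ca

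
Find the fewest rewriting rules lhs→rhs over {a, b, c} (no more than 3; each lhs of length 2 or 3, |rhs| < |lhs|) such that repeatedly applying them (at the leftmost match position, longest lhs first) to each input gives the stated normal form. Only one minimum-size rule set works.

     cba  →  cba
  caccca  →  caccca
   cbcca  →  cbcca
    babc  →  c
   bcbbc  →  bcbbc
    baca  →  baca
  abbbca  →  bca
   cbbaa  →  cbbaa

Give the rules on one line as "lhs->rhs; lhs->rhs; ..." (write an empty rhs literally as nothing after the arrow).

abb->; bab->

  | cba
  | caccca
  | cbcca
  | babc => c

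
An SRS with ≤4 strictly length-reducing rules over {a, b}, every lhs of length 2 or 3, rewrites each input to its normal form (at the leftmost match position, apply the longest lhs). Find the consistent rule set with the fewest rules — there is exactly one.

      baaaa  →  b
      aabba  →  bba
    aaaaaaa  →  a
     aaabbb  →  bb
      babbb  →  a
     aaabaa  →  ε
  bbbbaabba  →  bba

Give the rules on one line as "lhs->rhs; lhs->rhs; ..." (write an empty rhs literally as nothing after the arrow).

  | baaaa => baa => b
  | aabba => bba
  | aaaaaaa => aaaaa => aaa => a
  | aaabbb => abbb => bb

aa->; ab->; bbb->a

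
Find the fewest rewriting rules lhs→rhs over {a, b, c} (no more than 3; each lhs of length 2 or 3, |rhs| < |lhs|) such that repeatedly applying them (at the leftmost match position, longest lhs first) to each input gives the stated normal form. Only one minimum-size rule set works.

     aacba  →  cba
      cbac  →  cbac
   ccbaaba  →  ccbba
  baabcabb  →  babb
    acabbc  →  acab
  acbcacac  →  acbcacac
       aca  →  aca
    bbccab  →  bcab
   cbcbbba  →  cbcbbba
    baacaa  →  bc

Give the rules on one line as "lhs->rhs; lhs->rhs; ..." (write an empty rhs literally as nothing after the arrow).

aa->; bbc->b

  | aacba => cba
  | cbac
  | ccbaaba => ccbba
  | baabcabb => bbcabb => babb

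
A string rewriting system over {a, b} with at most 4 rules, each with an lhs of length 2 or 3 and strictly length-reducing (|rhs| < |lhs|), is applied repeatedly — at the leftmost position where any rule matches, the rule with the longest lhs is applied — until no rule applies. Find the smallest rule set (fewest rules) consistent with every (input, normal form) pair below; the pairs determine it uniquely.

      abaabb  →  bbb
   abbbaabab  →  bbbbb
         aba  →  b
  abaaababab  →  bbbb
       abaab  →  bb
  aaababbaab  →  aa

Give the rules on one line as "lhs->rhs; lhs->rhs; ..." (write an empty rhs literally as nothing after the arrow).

aab->a; ab->b; ba->b

  | abaabb => baabb => babb => bbb
  | abbbaabab => bbbaabab => bbbabab => bbbbab => bbbbb
  | aba => ba => b
  | abaaababab => baaababab => baababab => bababab => bbabab => bbbab => bbbb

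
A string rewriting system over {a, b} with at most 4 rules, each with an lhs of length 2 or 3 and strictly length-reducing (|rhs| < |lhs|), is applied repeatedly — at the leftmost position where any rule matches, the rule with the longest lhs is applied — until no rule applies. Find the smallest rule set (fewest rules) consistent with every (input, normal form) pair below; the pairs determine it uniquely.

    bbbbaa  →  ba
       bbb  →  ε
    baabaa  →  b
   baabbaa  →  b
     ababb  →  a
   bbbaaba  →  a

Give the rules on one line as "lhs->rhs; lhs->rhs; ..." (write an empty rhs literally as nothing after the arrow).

  | bbbbaa => baa => ba
  | bbb => ε
  | baabaa => babaa => baaa => b
  | baabbaa => babbaa => babaa => baaa => b

aa->a; aaa->; ab->a; bbb->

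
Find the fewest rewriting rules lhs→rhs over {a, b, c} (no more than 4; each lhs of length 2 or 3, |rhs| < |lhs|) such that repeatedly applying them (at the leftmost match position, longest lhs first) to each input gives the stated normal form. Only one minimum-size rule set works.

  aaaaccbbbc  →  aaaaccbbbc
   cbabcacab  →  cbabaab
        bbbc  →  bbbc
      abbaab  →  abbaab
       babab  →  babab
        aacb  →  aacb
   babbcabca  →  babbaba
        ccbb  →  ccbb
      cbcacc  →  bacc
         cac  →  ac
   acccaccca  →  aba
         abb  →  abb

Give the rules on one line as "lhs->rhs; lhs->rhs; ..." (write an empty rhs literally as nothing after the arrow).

ca->a; cbc->b; cca->cb

  | aaaaccbbbc
  | cbabcacab => cbabacab => cbabaab
  | bbbc
  | abbaab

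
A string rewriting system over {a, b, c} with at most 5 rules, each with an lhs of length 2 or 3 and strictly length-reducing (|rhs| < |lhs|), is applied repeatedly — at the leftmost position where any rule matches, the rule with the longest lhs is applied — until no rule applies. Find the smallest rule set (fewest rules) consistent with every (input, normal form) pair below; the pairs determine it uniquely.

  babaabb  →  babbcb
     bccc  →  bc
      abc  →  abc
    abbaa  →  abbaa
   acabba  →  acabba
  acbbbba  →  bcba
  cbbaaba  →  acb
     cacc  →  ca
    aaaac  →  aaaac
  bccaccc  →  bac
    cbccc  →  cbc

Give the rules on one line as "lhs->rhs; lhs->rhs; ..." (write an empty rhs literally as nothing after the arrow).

aab->bc; bca->cb; cbb->a; cc->

  | babaabb => babbcb
  | bccc => bc
  | abc
  | abbaa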